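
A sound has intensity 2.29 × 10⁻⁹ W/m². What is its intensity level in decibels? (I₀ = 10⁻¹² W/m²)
β = 10·log₁₀(I/I₀) = 33.6 dB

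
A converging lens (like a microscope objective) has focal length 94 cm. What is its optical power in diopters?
P = 1/f = 1.064 D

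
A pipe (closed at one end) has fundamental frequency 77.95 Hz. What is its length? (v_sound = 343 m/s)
L = v/(4f₁) = 1.1 m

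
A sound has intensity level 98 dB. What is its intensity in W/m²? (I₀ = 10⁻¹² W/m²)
I = I₀·10^(β/10) = 6.31 × 10⁻³ W/m²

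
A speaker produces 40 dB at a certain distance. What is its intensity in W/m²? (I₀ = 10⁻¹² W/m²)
I = I₀·10^(β/10) = 1.00 × 10⁻⁸ W/m²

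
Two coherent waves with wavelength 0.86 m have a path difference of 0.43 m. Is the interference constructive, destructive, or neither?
destructive — path difference = 0.5λ, an odd multiple of λ/2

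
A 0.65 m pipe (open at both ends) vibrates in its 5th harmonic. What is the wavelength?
λₙ = 2L/n = 0.26 m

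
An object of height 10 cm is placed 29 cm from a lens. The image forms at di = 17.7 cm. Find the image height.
hi = (-di/do) × ho = -6.103 cm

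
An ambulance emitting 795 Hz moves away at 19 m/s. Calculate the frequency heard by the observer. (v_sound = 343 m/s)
f_obs = f·v/(v + v_s) = 753.3 Hz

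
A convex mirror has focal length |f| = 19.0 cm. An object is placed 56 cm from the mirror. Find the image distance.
f = −19.0 cm (convex); 1/di = 1/f − 1/do → di = -14.19 cm (virtual image, behind mirror)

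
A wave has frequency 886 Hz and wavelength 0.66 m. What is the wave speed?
v = fλ = 584.8 m/s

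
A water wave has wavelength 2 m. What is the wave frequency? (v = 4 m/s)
f = v/λ = 2 Hz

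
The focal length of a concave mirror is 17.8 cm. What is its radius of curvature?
R = 2|f| = 35.6 cm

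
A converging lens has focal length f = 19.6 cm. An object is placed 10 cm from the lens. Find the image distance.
1/di = 1/f − 1/do → di = -20.42 cm (virtual image)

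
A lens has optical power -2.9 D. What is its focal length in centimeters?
f = 1/P = -34.48 cm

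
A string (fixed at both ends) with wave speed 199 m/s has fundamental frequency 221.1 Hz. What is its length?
L = v/(2f₁) = 0.45 m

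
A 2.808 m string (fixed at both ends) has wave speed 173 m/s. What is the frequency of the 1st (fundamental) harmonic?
fₙ = nv/(2L) = 30.8 Hz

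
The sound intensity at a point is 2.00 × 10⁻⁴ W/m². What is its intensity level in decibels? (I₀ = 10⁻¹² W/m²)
β = 10·log₁₀(I/I₀) = 83.01 dB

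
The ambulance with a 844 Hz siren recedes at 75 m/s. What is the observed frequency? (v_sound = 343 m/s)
f_obs = f·v/(v + v_s) = 692.6 Hz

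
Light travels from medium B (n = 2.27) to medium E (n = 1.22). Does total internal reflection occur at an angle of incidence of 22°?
θc = arcsin(n₂/n₁) = 32.51°; 22° < θc, so no — the ray refracts.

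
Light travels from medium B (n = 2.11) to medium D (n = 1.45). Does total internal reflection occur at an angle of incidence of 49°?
θc = arcsin(n₂/n₁) = 43.41°; 49° > θc, so yes — total internal reflection.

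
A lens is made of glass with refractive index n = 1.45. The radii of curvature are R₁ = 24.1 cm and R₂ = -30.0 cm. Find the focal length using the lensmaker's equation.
1/f = (n − 1)(1/R₁ − 1/R₂) → f = 29.7 cm (converging lens)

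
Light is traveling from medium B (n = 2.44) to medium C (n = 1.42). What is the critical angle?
θc = arcsin(n₂/n₁) = 35.59°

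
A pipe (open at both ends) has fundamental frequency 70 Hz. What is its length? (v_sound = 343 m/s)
L = v/(2f₁) = 2.45 m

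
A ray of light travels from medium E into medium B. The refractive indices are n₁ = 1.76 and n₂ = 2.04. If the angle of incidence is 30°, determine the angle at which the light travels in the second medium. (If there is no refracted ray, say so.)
sin θ₂ = (n₁/n₂)·sin θ₁ = 0.4314 → θ₂ = 25.55°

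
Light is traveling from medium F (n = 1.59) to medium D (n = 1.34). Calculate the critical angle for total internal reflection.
θc = arcsin(n₂/n₁) = 57.43°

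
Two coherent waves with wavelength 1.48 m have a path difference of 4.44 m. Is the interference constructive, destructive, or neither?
constructive — path difference = 3λ, a whole number of wavelengths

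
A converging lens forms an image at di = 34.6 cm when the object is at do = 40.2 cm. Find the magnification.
M = −di/do = -0.8607 (inverted image)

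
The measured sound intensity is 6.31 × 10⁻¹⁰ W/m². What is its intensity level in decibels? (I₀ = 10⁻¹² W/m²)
β = 10·log₁₀(I/I₀) = 28 dB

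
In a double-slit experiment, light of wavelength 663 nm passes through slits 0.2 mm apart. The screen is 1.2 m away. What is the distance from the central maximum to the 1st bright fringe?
y = mλL/d = 3.978 mm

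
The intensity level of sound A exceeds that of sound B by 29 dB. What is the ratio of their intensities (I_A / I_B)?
I_A/I_B = 10^(Δβ/10) = 794.3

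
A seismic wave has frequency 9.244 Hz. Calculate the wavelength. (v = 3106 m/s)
λ = v/f = 336 m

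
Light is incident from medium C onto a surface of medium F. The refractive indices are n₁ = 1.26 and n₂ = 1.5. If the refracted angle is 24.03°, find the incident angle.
sin θ₁ = (n₂/n₁)·sin θ₂ → θ₁ = 29°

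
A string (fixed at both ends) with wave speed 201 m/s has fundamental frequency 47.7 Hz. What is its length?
L = v/(2f₁) = 2.107 m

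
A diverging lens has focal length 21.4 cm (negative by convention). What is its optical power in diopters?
P = 1/f = -4.673 D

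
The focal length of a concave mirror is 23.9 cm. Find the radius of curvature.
R = 2|f| = 47.8 cm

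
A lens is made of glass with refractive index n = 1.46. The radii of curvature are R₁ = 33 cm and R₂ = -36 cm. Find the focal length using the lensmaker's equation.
1/f = (n − 1)(1/R₁ − 1/R₂) → f = 37.43 cm (converging lens)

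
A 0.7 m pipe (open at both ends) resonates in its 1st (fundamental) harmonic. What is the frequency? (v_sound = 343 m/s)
fₙ = nv/(2L) = 245 Hz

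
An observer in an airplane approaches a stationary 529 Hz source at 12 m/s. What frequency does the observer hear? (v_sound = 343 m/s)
f_obs = f·(v + v_o)/v = 547.5 Hz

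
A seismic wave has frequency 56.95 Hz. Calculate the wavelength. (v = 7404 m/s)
λ = v/f = 130 m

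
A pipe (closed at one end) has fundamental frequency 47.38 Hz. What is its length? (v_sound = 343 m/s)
L = v/(4f₁) = 1.81 m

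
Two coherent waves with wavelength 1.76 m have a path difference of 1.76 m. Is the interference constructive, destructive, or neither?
constructive — path difference = 1λ, a whole number of wavelengths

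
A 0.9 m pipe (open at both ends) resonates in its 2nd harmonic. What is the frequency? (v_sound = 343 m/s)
fₙ = nv/(2L) = 381.1 Hz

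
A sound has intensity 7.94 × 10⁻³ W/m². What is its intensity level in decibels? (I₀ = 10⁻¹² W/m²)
β = 10·log₁₀(I/I₀) = 99 dB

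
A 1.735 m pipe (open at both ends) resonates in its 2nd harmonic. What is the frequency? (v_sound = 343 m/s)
fₙ = nv/(2L) = 197.7 Hz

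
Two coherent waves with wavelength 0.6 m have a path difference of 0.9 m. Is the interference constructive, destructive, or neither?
destructive — path difference = 1.5λ, an odd multiple of λ/2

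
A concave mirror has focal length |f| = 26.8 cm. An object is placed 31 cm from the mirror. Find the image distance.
f = +26.8 cm (concave); 1/di = 1/f − 1/do → di = 197.8 cm (real image, in front of mirror)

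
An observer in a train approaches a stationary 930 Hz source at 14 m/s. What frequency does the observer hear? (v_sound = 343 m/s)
f_obs = f·(v + v_o)/v = 968 Hz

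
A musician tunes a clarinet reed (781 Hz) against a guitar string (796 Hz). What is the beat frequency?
15 Hz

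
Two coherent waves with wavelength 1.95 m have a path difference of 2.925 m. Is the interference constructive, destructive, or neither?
destructive — path difference = 1.5λ, an odd multiple of λ/2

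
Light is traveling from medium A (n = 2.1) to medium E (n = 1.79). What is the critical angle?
θc = arcsin(n₂/n₁) = 58.47°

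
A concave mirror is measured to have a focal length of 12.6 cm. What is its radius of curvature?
R = 2|f| = 25.2 cm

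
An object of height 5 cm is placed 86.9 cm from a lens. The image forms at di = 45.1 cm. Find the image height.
hi = (-di/do) × ho = -2.595 cm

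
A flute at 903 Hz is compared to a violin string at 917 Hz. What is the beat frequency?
14 Hz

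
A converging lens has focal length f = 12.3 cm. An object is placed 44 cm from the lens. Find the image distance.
1/di = 1/f − 1/do → di = 17.07 cm (real image)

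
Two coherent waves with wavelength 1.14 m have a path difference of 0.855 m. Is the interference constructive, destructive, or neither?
neither (partial) — path difference = 0.75λ, neither a whole number of wavelengths nor an odd multiple of λ/2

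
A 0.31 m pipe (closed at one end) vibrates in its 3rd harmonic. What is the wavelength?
λₙ = 4L/n = 0.4133 m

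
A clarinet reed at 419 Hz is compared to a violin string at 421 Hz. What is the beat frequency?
2 Hz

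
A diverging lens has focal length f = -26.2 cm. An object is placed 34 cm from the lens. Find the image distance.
1/di = 1/f − 1/do → di = -14.8 cm (virtual image)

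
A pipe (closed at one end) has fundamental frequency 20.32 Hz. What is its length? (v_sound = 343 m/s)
L = v/(4f₁) = 4.22 m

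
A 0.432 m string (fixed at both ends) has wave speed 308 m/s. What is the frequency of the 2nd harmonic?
fₙ = nv/(2L) = 713 Hz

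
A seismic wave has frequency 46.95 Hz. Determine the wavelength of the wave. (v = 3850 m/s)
λ = v/f = 82 m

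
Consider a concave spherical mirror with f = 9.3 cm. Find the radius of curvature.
R = 2|f| = 18.6 cm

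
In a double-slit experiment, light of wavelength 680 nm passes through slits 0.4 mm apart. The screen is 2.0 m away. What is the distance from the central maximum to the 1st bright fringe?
y = mλL/d = 3.4 mm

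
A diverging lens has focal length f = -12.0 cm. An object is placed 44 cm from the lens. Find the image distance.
1/di = 1/f − 1/do → di = -9.429 cm (virtual image)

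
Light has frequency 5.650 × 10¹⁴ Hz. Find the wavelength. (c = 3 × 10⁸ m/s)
λ = c/f = 531 nm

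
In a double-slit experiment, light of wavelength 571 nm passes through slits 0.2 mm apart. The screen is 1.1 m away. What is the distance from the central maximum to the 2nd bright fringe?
y = mλL/d = 6.281 mm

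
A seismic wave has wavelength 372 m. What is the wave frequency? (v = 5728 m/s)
f = v/λ = 15.4 Hz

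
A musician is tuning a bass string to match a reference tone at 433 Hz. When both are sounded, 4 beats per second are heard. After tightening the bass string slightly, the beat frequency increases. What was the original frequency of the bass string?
437 Hz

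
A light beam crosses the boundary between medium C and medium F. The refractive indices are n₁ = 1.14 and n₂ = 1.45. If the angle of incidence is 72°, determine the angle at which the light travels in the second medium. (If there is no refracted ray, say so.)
sin θ₂ = (n₁/n₂)·sin θ₁ = 0.7477 → θ₂ = 48.39°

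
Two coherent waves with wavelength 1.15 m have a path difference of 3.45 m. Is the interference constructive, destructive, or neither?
constructive — path difference = 3λ, a whole number of wavelengths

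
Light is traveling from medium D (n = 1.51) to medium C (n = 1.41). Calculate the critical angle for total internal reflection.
θc = arcsin(n₂/n₁) = 69.03°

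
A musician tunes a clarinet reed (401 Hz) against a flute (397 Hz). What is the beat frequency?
4 Hz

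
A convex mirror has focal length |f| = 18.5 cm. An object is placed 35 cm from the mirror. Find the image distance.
f = −18.5 cm (convex); 1/di = 1/f − 1/do → di = -12.1 cm (virtual image, behind mirror)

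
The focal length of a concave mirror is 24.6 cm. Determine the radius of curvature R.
R = 2|f| = 49.2 cm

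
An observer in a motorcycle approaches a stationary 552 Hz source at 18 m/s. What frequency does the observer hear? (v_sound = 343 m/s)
f_obs = f·(v + v_o)/v = 581 Hz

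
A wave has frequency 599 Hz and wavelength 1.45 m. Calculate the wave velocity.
v = fλ = 868.5 m/s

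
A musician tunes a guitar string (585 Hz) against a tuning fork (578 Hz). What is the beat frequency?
7 Hz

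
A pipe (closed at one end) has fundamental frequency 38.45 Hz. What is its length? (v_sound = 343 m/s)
L = v/(4f₁) = 2.23 m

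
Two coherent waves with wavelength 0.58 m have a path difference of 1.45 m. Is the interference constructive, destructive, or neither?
destructive — path difference = 2.5λ, an odd multiple of λ/2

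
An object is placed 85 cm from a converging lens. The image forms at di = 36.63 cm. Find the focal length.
1/f = 1/do + 1/di → f = 25.6 cm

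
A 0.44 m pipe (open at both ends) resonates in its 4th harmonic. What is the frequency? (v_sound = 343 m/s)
fₙ = nv/(2L) = 1559 Hz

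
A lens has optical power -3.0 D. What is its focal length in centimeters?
f = 1/P = -33.33 cm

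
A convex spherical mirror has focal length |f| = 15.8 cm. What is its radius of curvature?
R = 2|f| = 31.6 cm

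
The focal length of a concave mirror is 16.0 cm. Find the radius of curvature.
R = 2|f| = 32 cm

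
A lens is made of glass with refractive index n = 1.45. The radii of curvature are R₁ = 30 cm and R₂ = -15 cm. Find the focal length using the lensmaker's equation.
1/f = (n − 1)(1/R₁ − 1/R₂) → f = 22.22 cm (converging lens)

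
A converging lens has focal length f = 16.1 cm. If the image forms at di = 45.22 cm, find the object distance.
1/do = 1/f − 1/di → do = 25 cm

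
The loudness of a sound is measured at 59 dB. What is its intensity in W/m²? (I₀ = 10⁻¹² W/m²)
I = I₀·10^(β/10) = 7.94 × 10⁻⁷ W/m²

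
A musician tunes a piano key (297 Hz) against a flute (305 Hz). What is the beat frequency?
8 Hz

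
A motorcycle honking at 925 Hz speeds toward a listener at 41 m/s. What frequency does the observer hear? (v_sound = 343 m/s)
f_obs = f·v/(v − v_s) = 1051 Hz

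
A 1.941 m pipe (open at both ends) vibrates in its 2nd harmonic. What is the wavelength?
λₙ = 2L/n = 1.941 m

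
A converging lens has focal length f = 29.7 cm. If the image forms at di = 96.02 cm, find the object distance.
1/do = 1/f − 1/di → do = 43 cm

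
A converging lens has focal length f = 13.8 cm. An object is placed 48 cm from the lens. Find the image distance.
1/di = 1/f − 1/do → di = 19.37 cm (real image)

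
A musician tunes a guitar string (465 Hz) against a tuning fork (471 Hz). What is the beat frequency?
6 Hz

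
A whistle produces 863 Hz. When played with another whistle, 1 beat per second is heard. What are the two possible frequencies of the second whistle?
f₂ = 863 ± 1 Hz → 864 Hz or 862 Hz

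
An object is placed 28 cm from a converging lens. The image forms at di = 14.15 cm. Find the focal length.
1/f = 1/do + 1/di → f = 9.4 cm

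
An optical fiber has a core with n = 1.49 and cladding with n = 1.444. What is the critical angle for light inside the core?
θc = arcsin(n_cladding/n_core) = 75.73°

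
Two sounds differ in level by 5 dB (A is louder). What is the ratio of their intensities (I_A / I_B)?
I_A/I_B = 10^(Δβ/10) = 3.162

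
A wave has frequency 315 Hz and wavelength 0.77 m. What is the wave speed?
v = fλ = 242.6 m/s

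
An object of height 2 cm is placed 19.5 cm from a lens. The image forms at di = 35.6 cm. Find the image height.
hi = (-di/do) × ho = -3.651 cm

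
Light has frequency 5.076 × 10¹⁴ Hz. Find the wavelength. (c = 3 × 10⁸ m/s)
λ = c/f = 591 nm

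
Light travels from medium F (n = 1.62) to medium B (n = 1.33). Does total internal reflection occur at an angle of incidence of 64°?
θc = arcsin(n₂/n₁) = 55.18°; 64° > θc, so yes — total internal reflection.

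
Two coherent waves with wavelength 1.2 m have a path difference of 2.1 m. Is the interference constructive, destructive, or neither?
neither (partial) — path difference = 1.75λ, neither a whole number of wavelengths nor an odd multiple of λ/2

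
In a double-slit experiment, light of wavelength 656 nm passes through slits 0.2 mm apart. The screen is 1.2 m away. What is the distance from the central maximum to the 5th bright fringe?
y = mλL/d = 19.68 mm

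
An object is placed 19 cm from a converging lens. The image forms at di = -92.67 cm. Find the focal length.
1/f = 1/do + 1/di → f = 23.9 cm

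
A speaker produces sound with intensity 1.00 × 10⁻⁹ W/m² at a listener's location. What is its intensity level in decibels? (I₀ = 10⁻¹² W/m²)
β = 10·log₁₀(I/I₀) = 30 dB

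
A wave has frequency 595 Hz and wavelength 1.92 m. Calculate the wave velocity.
v = fλ = 1142 m/s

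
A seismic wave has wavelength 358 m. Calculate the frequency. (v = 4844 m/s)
f = v/λ = 13.53 Hz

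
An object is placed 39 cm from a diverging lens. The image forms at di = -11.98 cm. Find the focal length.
1/f = 1/do + 1/di → f = -17.29 cm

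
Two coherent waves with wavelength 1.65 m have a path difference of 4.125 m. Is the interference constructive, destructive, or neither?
destructive — path difference = 2.5λ, an odd multiple of λ/2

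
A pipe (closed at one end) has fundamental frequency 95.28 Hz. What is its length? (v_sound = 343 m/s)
L = v/(4f₁) = 0.9 m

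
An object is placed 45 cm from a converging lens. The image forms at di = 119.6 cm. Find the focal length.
1/f = 1/do + 1/di → f = 32.7 cm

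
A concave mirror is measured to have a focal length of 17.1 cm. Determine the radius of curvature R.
R = 2|f| = 34.2 cm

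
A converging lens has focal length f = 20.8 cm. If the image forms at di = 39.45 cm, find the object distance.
1/do = 1/f − 1/di → do = 44 cm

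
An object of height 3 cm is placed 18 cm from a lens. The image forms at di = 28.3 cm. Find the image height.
hi = (-di/do) × ho = -4.717 cm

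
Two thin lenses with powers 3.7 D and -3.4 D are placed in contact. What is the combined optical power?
P_total = P₁ + P₂ = 0.3 D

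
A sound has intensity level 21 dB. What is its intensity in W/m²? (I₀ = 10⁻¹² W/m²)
I = I₀·10^(β/10) = 1.26 × 10⁻¹⁰ W/m²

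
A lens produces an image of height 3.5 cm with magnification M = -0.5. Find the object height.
ho = |hi|/|M| = 7 cm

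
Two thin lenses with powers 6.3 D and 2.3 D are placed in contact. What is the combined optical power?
P_total = P₁ + P₂ = 8.6 D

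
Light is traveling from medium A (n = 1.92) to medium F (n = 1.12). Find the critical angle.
θc = arcsin(n₂/n₁) = 35.69°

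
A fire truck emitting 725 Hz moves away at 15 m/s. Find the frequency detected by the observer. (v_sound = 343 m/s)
f_obs = f·v/(v + v_s) = 694.6 Hz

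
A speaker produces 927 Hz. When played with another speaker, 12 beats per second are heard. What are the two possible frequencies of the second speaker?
f₂ = 927 ± 12 Hz → 939 Hz or 915 Hz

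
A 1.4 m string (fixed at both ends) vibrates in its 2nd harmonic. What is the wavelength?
λₙ = 2L/n = 1.4 m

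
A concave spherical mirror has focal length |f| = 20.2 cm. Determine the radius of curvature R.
R = 2|f| = 40.4 cm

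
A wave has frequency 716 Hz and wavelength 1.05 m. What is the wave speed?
v = fλ = 751.8 m/s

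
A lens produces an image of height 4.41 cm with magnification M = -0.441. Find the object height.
ho = |hi|/|M| = 10 cm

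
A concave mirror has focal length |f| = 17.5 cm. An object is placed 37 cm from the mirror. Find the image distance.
f = +17.5 cm (concave); 1/di = 1/f − 1/do → di = 33.21 cm (real image, in front of mirror)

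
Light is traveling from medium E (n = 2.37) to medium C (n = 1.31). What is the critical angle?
θc = arcsin(n₂/n₁) = 33.56°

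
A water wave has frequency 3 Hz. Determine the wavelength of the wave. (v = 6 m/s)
λ = v/f = 2 m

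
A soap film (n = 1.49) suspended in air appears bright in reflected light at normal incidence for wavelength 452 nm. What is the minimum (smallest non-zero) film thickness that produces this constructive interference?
2nt = (m − ½)λ with m = 1 → t = (m − ½)λ/(2n) = 75.84 nm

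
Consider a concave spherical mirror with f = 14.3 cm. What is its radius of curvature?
R = 2|f| = 28.6 cm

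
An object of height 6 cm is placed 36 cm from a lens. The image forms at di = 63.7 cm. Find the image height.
hi = (-di/do) × ho = -10.62 cm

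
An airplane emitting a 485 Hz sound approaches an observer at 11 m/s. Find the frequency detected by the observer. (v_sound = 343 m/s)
f_obs = f·v/(v − v_s) = 501.1 Hz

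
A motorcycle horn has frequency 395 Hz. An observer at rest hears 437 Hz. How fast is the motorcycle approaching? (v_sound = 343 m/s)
v_s = v·(1 − f/f_obs) = 32.97 m/s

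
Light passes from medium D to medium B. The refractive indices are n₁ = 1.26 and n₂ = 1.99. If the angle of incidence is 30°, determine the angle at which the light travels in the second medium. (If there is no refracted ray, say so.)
sin θ₂ = (n₁/n₂)·sin θ₁ = 0.3166 → θ₂ = 18.46°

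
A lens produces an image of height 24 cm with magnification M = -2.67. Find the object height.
ho = |hi|/|M| = 8.989 cm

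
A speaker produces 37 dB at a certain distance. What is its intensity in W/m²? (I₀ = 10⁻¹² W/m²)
I = I₀·10^(β/10) = 5.01 × 10⁻⁹ W/m²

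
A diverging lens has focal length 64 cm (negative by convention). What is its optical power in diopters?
P = 1/f = -1.562 D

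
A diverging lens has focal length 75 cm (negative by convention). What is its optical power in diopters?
P = 1/f = -1.333 D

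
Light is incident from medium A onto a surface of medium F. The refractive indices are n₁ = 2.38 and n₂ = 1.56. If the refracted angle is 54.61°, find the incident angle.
sin θ₁ = (n₂/n₁)·sin θ₂ → θ₁ = 32.3°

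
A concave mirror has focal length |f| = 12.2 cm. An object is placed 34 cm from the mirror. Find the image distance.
f = +12.2 cm (concave); 1/di = 1/f − 1/do → di = 19.03 cm (real image, in front of mirror)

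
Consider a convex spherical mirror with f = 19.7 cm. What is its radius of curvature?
R = 2|f| = 39.4 cm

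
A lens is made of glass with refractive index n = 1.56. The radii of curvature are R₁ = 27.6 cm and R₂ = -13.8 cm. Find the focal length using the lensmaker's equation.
1/f = (n − 1)(1/R₁ − 1/R₂) → f = 16.43 cm (converging lens)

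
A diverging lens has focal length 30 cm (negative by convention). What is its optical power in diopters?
P = 1/f = -3.333 D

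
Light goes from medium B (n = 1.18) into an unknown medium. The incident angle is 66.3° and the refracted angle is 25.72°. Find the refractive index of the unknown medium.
n₂ = n₁·sin θ₁ / sin θ₂ = 2.49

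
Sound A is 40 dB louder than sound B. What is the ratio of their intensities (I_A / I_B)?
I_A/I_B = 10^(Δβ/10) = 10000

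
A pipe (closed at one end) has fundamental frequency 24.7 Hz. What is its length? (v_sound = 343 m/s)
L = v/(4f₁) = 3.472 m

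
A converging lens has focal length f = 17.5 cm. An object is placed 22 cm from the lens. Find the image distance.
1/di = 1/f − 1/do → di = 85.56 cm (real image)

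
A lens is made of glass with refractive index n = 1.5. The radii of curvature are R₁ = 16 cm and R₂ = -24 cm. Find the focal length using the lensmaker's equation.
1/f = (n − 1)(1/R₁ − 1/R₂) → f = 19.2 cm (converging lens)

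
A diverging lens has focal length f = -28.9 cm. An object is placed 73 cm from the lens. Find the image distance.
1/di = 1/f − 1/do → di = -20.7 cm (virtual image)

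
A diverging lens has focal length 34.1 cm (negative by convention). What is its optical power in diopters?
P = 1/f = -2.933 D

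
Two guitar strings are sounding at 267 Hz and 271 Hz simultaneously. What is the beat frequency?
4 Hz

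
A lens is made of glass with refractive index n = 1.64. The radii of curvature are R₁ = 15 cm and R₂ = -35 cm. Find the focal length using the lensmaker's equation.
1/f = (n − 1)(1/R₁ − 1/R₂) → f = 16.41 cm (converging lens)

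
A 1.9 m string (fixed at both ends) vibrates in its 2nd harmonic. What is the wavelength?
λₙ = 2L/n = 1.9 m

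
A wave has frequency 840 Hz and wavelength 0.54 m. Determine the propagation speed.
v = fλ = 453.6 m/s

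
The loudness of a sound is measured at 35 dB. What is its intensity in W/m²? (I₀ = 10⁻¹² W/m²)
I = I₀·10^(β/10) = 3.16 × 10⁻⁹ W/m²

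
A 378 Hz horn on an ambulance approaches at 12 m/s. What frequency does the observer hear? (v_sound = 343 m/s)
f_obs = f·v/(v − v_s) = 391.7 Hz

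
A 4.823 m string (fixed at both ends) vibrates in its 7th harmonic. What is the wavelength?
λₙ = 2L/n = 1.378 m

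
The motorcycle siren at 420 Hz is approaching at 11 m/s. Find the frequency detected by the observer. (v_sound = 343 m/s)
f_obs = f·v/(v − v_s) = 433.9 Hz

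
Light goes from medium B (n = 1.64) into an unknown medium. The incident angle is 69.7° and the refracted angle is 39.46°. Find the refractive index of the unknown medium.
n₂ = n₁·sin θ₁ / sin θ₂ = 2.42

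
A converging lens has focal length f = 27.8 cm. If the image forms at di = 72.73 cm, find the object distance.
1/do = 1/f − 1/di → do = 45 cm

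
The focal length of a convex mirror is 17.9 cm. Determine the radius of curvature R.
R = 2|f| = 35.8 cm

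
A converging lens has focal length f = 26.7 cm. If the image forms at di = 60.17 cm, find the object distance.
1/do = 1/f − 1/di → do = 48 cm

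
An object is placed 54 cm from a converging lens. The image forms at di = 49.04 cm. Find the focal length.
1/f = 1/do + 1/di → f = 25.7 cm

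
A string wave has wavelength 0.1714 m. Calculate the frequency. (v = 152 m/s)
f = v/λ = 886.8 Hz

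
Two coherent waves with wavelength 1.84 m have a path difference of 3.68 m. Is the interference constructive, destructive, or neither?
constructive — path difference = 2λ, a whole number of wavelengths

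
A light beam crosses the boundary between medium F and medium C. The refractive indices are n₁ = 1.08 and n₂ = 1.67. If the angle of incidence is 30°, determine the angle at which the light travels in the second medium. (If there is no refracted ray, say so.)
sin θ₂ = (n₁/n₂)·sin θ₁ = 0.3234 → θ₂ = 18.87°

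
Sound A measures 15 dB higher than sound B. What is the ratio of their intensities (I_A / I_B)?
I_A/I_B = 10^(Δβ/10) = 31.62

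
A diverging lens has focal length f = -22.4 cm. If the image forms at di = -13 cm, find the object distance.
1/do = 1/f − 1/di → do = 30.98 cm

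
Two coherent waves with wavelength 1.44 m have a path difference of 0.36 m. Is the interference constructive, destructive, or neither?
neither (partial) — path difference = 0.25λ, neither a whole number of wavelengths nor an odd multiple of λ/2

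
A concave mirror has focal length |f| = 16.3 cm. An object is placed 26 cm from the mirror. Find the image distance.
f = +16.3 cm (concave); 1/di = 1/f − 1/do → di = 43.69 cm (real image, in front of mirror)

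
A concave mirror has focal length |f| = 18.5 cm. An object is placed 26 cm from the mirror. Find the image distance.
f = +18.5 cm (concave); 1/di = 1/f − 1/do → di = 64.13 cm (real image, in front of mirror)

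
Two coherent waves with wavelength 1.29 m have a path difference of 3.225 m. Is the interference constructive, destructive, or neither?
destructive — path difference = 2.5λ, an odd multiple of λ/2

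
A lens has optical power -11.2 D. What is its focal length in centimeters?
f = 1/P = -8.929 cm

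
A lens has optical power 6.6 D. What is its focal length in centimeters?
f = 1/P = 15.15 cm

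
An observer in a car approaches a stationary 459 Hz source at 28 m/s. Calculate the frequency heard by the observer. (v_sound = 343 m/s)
f_obs = f·(v + v_o)/v = 496.5 Hz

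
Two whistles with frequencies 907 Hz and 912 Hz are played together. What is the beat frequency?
5 Hz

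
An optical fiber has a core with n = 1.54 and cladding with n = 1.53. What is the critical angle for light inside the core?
θc = arcsin(n_cladding/n_core) = 83.47°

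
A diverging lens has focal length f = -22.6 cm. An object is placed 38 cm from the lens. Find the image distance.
1/di = 1/f − 1/do → di = -14.17 cm (virtual image)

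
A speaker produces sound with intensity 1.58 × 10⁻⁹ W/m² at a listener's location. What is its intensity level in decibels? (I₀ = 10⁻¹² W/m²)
β = 10·log₁₀(I/I₀) = 31.99 dB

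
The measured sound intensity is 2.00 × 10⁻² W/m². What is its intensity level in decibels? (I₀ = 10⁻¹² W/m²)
β = 10·log₁₀(I/I₀) = 103 dB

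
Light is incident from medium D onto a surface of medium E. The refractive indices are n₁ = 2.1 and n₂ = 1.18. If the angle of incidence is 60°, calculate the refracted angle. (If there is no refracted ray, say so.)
sin θ₂ = (n₁/n₂)·sin θ₁ = 1.541 > 1, so there is no refracted ray — the light undergoes total internal reflection.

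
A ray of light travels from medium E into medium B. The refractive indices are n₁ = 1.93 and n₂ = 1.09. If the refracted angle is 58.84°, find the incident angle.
sin θ₁ = (n₂/n₁)·sin θ₂ → θ₁ = 28.9°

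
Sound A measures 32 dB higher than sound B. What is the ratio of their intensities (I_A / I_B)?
I_A/I_B = 10^(Δβ/10) = 1585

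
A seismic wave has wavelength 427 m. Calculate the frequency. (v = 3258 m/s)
f = v/λ = 7.63 Hz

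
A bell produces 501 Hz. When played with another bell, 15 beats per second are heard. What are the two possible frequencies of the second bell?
f₂ = 501 ± 15 Hz → 516 Hz or 486 Hz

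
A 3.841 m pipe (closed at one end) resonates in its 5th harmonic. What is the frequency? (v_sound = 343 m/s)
fₙ = nv/(4L) = 111.6 Hz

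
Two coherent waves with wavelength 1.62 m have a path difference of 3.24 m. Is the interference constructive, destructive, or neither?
constructive — path difference = 2λ, a whole number of wavelengths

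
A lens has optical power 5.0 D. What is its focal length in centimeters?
f = 1/P = 20 cm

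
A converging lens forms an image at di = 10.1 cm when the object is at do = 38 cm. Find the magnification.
M = −di/do = -0.2658 (inverted image)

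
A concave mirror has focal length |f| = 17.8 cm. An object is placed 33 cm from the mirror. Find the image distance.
f = +17.8 cm (concave); 1/di = 1/f − 1/do → di = 38.64 cm (real image, in front of mirror)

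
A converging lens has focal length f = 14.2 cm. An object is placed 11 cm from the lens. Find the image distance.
1/di = 1/f − 1/do → di = -48.81 cm (virtual image)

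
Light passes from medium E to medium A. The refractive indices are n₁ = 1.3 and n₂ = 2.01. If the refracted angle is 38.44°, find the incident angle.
sin θ₁ = (n₂/n₁)·sin θ₂ → θ₁ = 73.99°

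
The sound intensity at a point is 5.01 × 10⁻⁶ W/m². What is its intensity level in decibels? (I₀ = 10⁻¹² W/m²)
β = 10·log₁₀(I/I₀) = 67 dB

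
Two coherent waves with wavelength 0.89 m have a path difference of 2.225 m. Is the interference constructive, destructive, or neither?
destructive — path difference = 2.5λ, an odd multiple of λ/2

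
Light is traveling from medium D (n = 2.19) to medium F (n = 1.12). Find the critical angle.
θc = arcsin(n₂/n₁) = 30.76°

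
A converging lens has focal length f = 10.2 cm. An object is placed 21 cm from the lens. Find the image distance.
1/di = 1/f − 1/do → di = 19.83 cm (real image)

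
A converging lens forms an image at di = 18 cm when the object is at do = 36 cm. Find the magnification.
M = −di/do = -0.5 (inverted image)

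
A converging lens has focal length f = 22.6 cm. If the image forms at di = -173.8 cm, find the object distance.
1/do = 1/f − 1/di → do = 20 cm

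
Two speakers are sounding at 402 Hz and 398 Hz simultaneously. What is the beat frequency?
4 Hz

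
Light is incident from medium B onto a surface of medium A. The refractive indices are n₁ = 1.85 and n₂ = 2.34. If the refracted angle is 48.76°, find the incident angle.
sin θ₁ = (n₂/n₁)·sin θ₂ → θ₁ = 72.01°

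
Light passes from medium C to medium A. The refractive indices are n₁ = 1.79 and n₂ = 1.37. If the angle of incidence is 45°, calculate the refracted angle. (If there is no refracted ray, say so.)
sin θ₂ = (n₁/n₂)·sin θ₁ = 0.9239 → θ₂ = 67.5°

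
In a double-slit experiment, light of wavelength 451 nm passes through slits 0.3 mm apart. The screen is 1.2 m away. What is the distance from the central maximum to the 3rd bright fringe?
y = mλL/d = 5.412 mm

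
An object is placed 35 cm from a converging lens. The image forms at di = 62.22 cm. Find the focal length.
1/f = 1/do + 1/di → f = 22.4 cm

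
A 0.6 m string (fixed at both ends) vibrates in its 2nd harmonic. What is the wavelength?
λₙ = 2L/n = 0.6 m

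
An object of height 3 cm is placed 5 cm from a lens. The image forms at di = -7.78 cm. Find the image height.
hi = (-di/do) × ho = 4.668 cm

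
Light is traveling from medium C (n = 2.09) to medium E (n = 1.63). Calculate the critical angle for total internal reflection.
θc = arcsin(n₂/n₁) = 51.25°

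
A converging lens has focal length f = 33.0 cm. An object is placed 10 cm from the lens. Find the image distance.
1/di = 1/f − 1/do → di = -14.35 cm (virtual image)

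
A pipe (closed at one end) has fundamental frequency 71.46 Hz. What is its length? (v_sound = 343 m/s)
L = v/(4f₁) = 1.2 m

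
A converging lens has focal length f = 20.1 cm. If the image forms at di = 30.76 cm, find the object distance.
1/do = 1/f − 1/di → do = 58 cm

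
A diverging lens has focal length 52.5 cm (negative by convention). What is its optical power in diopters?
P = 1/f = -1.905 D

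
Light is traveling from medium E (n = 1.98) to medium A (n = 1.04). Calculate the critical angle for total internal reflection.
θc = arcsin(n₂/n₁) = 31.69°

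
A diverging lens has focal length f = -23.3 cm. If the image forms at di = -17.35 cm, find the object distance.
1/do = 1/f − 1/di → do = 67.94 cm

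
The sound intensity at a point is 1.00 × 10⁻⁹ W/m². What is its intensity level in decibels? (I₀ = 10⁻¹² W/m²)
β = 10·log₁₀(I/I₀) = 30 dB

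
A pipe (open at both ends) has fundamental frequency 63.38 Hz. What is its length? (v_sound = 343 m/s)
L = v/(2f₁) = 2.706 m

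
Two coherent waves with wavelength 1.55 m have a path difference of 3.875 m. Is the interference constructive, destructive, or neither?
destructive — path difference = 2.5λ, an odd multiple of λ/2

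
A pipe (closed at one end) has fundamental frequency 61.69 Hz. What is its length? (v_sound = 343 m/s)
L = v/(4f₁) = 1.39 m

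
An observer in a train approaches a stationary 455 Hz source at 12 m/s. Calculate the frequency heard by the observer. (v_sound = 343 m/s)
f_obs = f·(v + v_o)/v = 470.9 Hz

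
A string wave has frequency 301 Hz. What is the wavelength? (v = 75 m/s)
λ = v/f = 0.2492 m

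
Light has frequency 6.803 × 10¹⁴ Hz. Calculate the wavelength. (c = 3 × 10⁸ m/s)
λ = c/f = 441 nm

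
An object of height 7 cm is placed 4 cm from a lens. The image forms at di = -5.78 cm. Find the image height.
hi = (-di/do) × ho = 10.12 cm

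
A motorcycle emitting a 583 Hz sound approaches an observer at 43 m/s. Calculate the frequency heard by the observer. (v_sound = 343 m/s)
f_obs = f·v/(v − v_s) = 666.6 Hz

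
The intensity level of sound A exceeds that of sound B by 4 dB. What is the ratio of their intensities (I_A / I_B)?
I_A/I_B = 10^(Δβ/10) = 2.512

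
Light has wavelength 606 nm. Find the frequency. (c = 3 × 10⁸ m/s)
f = c/λ = 4.950 × 10¹⁴ Hz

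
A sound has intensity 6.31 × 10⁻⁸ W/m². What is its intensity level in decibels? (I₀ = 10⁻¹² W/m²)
β = 10·log₁₀(I/I₀) = 48 dB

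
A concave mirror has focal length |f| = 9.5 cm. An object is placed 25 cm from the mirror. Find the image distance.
f = +9.5 cm (concave); 1/di = 1/f − 1/do → di = 15.32 cm (real image, in front of mirror)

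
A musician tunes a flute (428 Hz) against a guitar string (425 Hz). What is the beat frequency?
3 Hz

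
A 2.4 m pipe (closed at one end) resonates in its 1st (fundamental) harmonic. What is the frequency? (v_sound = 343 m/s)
fₙ = nv/(4L) = 35.73 Hz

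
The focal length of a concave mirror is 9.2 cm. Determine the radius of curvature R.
R = 2|f| = 18.4 cm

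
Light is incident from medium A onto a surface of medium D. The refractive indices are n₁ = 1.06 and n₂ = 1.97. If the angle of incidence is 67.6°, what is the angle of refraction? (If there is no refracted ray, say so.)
sin θ₂ = (n₁/n₂)·sin θ₁ = 0.4975 → θ₂ = 29.83°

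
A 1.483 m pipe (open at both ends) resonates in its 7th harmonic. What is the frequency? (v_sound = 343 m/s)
fₙ = nv/(2L) = 809.5 Hz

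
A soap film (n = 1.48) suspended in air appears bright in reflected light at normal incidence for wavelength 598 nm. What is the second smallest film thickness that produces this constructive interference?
2nt = (m − ½)λ with m = 2 → t = (m − ½)λ/(2n) = 303 nm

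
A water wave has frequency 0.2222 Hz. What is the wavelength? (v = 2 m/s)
λ = v/f = 9.001 m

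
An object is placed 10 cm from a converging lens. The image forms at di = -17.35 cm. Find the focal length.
1/f = 1/do + 1/di → f = 23.61 cm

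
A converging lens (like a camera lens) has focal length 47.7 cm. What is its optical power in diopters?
P = 1/f = 2.096 D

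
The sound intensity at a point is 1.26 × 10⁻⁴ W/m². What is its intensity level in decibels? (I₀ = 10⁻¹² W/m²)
β = 10·log₁₀(I/I₀) = 81 dB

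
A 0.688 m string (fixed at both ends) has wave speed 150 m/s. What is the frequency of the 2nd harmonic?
fₙ = nv/(2L) = 218 Hz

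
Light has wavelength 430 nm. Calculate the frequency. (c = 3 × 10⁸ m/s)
f = c/λ = 6.977 × 10¹⁴ Hz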